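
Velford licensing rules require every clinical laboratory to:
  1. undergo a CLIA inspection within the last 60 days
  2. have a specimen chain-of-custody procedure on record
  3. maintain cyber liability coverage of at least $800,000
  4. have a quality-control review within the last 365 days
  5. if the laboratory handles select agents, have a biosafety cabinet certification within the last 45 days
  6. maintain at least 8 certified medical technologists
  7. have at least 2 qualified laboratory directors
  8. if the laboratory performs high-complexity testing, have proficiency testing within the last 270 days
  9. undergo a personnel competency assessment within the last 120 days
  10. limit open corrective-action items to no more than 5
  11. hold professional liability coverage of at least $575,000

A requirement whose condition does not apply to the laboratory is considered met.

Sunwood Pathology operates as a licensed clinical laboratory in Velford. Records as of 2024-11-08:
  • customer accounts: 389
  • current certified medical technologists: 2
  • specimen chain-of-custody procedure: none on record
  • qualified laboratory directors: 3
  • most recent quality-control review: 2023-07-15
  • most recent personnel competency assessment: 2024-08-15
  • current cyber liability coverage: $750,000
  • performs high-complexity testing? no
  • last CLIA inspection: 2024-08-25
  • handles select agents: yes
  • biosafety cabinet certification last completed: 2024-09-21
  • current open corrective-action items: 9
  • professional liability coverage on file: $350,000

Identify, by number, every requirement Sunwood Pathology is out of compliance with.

1. CLIA inspection 75 days ago vs limit 60 → not met
2. specimen chain-of-custody procedure absent → not met
3. cyber liability coverage $750,000 < $800,000 → not met
4. quality-control review 482 days ago vs limit 365 → not met
5. condition 'handles select agents' holds; biosafety cabinet certification 48 days ago vs limit 45 → not met
6. certified medical technologists 2 < 8 → not met
7. qualified laboratory directors 3 ≥ 2 → met
8. condition 'performs high-complexity testing' does not hold → requirement n/a → met
9. personnel competency assessment 85 days ago vs limit 120 → met
10. open corrective-action items 9 > 5 → not met
11. professional liability coverage $350,000 < $575,000 → not met
Not met: 1, 2, 3, 4, 5, 6, 10, 11

1, 2, 3, 4, 5, 6, 10, 11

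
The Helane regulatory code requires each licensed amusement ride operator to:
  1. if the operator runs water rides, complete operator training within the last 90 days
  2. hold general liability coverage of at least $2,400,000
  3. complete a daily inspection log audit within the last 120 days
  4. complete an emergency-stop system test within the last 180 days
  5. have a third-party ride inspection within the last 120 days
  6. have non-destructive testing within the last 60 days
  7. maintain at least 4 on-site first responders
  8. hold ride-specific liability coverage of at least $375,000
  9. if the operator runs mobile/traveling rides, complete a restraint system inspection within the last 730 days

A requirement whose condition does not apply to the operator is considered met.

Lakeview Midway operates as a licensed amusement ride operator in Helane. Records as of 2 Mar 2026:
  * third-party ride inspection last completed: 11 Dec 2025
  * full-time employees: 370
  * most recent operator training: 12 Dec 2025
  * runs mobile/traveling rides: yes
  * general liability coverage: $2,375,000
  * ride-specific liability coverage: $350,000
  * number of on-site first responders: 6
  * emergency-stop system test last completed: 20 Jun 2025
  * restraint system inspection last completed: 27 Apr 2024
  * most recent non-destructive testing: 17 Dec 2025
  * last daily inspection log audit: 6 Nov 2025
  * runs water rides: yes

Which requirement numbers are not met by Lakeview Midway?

1. condition 'runs water rides' holds; operator training 80 days ago vs limit 90 → met
2. general liability coverage $2,375,000 < $2,400,000 → not met
3. daily inspection log audit 116 days ago vs limit 120 → met
4. emergency-stop system test 255 days ago vs limit 180 → not met
5. third-party ride inspection 81 days ago vs limit 120 → met
6. non-destructive testing 75 days ago vs limit 60 → not met
7. on-site first responders 6 ≥ 4 → met
8. ride-specific liability coverage $350,000 < $375,000 → not met
9. condition 'runs mobile/traveling rides' holds; restraint system inspection 674 days ago vs limit 730 → met
Not met: 2, 4, 6, 8

2, 4, 6, 8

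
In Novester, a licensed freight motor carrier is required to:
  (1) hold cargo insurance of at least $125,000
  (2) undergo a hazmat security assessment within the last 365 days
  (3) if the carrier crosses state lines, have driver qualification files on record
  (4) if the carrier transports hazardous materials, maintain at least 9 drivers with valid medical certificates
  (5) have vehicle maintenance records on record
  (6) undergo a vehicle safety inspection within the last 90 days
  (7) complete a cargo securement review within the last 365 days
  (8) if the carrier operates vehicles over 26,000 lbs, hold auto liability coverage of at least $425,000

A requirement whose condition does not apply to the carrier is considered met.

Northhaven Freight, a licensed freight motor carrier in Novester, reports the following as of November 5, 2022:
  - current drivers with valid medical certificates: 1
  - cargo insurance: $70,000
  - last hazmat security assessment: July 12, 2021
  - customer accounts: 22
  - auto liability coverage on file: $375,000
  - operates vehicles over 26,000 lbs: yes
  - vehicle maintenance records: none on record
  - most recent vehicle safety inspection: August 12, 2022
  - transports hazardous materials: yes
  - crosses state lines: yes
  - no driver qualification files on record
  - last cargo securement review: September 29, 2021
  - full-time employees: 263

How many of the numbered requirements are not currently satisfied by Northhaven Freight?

1. cargo insurance $70,000 < $125,000 → not met
2. hazmat security assessment 481 days ago vs limit 365 → not met
3. condition 'crosses state lines' holds; driver qualification files absent → not met
4. condition 'transports hazardous materials' holds; drivers with valid medical certificates 1 < 9 → not met
5. vehicle maintenance records absent → not met
6. vehicle safety inspection 85 days ago vs limit 90 → met
7. cargo securement review 402 days ago vs limit 365 → not met
8. condition 'operates vehicles over 26,000 lbs' holds; auto liability coverage $375,000 < $425,000 → not met
Not met: 7 of 8

7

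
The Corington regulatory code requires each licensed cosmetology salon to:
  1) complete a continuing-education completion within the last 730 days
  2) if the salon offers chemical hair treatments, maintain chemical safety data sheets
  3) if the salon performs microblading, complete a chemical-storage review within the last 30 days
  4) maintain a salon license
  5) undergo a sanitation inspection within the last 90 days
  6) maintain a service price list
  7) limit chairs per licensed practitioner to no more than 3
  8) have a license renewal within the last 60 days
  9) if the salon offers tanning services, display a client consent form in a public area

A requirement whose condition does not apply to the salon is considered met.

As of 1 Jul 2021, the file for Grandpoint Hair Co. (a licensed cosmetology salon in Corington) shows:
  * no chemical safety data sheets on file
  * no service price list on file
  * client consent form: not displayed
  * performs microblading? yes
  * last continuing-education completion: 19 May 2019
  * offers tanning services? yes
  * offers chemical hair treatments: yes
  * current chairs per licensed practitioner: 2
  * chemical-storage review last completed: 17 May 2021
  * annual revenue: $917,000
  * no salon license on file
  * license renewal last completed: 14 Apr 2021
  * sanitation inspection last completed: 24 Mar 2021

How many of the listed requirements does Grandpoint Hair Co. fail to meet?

1. continuing-education completion 774 days ago vs limit 730 → not met
2. condition 'offers chemical hair treatments' holds; chemical safety data sheets absent → not met
3. condition 'performs microblading' holds; chemical-storage review 45 days ago vs limit 30 → not met
4. salon license absent → not met
5. sanitation inspection 99 days ago vs limit 90 → not met
6. service price list absent → not met
7. chairs per licensed practitioner 2 ≤ 3 → met
8. license renewal 78 days ago vs limit 60 → not met
9. condition 'offers tanning services' holds; client consent form absent → not met
Not met: 8 of 9

8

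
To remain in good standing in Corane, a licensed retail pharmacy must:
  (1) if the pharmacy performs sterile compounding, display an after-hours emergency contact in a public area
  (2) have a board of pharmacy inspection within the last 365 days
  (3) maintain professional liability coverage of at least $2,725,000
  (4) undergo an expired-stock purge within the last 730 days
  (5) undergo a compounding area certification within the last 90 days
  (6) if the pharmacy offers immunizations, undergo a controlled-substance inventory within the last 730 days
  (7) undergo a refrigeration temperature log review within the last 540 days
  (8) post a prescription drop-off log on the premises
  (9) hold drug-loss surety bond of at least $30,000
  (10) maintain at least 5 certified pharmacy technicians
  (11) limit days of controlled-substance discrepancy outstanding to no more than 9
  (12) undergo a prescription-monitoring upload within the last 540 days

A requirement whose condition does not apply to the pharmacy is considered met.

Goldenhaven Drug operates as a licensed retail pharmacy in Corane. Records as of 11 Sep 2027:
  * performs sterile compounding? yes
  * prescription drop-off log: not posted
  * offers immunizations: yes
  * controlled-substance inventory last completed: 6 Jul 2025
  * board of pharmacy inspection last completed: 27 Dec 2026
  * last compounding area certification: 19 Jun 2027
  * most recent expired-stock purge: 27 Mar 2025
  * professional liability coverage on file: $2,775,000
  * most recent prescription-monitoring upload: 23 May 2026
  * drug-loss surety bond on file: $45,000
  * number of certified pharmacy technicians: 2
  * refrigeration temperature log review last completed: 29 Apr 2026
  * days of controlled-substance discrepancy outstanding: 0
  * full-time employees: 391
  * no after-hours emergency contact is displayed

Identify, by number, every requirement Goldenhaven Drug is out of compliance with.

1, 4, 6, 8, 10

1. condition 'performs sterile compounding' holds; after-hours emergency contact absent → not met
2. board of pharmacy inspection 258 days ago vs limit 365 → met
3. professional liability coverage $2,775,000 ≥ $2,725,000 → met
4. expired-stock purge 898 days ago vs limit 730 → not met
5. compounding area certification 84 days ago vs limit 90 → met
6. condition 'offers immunizations' holds; controlled-substance inventory 797 days ago vs limit 730 → not met
7. refrigeration temperature log review 500 days ago vs limit 540 → met
8. prescription drop-off log absent → not met
9. drug-loss surety bond $45,000 ≥ $30,000 → met
10. certified pharmacy technicians 2 < 5 → not met
11. days of controlled-substance discrepancy outstanding 0 ≤ 9 → met
12. prescription-monitoring upload 476 days ago vs limit 540 → met
Not met: 1, 4, 6, 8, 10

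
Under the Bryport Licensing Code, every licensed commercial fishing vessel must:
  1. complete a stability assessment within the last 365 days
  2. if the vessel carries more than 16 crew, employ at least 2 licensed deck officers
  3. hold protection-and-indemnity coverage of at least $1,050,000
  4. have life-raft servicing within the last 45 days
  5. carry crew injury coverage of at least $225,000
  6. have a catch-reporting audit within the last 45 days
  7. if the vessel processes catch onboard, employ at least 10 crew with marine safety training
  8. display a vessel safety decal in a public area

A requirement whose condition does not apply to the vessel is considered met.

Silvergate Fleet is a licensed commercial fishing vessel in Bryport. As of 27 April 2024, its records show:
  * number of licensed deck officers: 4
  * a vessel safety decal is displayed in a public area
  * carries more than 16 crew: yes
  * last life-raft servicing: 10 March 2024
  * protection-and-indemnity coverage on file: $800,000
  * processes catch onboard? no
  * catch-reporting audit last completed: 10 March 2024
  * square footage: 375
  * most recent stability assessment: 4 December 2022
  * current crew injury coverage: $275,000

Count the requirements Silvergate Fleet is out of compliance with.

4

1. stability assessment 510 days ago vs limit 365 → not met
2. condition 'carries more than 16 crew' holds; licensed deck officers 4 ≥ 2 → met
3. protection-and-indemnity coverage $800,000 < $1,050,000 → not met
4. life-raft servicing 48 days ago vs limit 45 → not met
5. crew injury coverage $275,000 ≥ $225,000 → met
6. catch-reporting audit 48 days ago vs limit 45 → not met
7. condition 'processes catch onboard' does not hold → requirement n/a → met
8. vessel safety decal present → met
Not met: 4 of 8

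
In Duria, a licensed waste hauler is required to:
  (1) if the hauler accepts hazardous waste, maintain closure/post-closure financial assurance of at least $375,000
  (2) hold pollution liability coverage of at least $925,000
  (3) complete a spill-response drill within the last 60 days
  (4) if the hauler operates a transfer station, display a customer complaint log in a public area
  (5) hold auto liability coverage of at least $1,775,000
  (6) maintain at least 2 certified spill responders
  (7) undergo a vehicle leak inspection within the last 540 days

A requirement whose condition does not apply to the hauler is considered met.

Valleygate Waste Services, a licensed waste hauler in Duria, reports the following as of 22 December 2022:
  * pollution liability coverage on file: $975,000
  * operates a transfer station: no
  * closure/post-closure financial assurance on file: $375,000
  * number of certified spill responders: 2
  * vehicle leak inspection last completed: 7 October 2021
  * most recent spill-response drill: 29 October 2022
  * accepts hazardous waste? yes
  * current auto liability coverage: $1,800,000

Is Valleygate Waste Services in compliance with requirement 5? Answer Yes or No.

Yes

5. auto liability coverage $1,800,000 ≥ $1,775,000 → met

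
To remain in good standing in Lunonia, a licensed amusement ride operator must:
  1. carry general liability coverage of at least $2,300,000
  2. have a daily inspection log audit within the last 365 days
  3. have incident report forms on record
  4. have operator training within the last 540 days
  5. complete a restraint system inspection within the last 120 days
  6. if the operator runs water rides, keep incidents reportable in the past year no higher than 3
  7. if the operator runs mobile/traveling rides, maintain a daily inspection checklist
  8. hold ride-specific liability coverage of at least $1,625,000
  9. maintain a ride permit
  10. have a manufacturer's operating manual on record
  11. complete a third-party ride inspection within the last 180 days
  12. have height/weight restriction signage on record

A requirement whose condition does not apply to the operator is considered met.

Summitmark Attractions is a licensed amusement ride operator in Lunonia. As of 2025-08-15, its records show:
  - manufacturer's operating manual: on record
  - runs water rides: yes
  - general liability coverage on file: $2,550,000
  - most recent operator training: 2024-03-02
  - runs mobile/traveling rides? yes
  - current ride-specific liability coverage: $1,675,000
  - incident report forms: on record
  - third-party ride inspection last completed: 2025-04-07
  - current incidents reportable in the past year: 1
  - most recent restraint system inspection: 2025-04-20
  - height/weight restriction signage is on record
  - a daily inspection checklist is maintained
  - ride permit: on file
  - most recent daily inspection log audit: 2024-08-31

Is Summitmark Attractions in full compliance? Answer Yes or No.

1. general liability coverage $2,550,000 ≥ $2,300,000 → met
2. daily inspection log audit 349 days ago vs limit 365 → met
3. incident report forms present → met
4. operator training 531 days ago vs limit 540 → met
5. restraint system inspection 117 days ago vs limit 120 → met
6. condition 'runs water rides' holds; incidents reportable in the past year 1 ≤ 3 → met
7. condition 'runs mobile/traveling rides' holds; daily inspection checklist present → met
8. ride-specific liability coverage $1,675,000 ≥ $1,625,000 → met
9. ride permit present → met
10. manufacturer's operating manual present → met
11. third-party ride inspection 130 days ago vs limit 180 → met
12. height/weight restriction signage present → met
All met.

Yes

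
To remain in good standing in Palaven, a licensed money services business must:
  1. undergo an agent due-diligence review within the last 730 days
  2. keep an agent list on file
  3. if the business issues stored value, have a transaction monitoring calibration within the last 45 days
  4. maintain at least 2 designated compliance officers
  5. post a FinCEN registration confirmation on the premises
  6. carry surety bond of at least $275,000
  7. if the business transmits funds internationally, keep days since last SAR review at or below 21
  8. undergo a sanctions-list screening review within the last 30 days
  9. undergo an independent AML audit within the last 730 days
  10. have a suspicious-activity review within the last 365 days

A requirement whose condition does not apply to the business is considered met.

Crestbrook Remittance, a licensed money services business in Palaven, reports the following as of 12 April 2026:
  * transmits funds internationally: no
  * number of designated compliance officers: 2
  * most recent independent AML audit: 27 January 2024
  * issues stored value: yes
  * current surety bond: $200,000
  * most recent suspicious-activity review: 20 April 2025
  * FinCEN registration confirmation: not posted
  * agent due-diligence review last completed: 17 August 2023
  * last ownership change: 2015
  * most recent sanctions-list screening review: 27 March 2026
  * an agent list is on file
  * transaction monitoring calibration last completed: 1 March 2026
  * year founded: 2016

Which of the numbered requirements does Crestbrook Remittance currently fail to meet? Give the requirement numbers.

1. agent due-diligence review 969 days ago vs limit 730 → not met
2. agent list present → met
3. condition 'issues stored value' holds; transaction monitoring calibration 42 days ago vs limit 45 → met
4. designated compliance officers 2 ≥ 2 → met
5. FinCEN registration confirmation absent → not met
6. surety bond $200,000 < $275,000 → not met
7. condition 'transmits funds internationally' does not hold → requirement n/a → met
8. sanctions-list screening review 16 days ago vs limit 30 → met
9. independent AML audit 806 days ago vs limit 730 → not met
10. suspicious-activity review 357 days ago vs limit 365 → met
Not met: 1, 5, 6, 9

1, 5, 6, 9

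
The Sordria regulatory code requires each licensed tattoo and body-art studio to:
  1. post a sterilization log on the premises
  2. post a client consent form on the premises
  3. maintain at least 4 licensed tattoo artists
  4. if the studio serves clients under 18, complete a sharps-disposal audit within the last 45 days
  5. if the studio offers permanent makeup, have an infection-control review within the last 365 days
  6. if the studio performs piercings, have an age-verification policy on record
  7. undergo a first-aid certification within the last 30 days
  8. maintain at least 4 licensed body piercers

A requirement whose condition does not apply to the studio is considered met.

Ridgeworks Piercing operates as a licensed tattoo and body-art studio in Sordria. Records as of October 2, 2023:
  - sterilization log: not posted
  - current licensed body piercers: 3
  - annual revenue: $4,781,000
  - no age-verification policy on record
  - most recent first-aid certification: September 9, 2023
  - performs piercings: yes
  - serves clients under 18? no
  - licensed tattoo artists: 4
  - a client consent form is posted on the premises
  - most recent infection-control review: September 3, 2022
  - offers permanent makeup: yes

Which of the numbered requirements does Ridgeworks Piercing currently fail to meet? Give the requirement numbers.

1, 5, 6, 8

1. sterilization log absent → not met
2. client consent form present → met
3. licensed tattoo artists 4 ≥ 4 → met
4. condition 'serves clients under 18' does not hold → requirement n/a → met
5. condition 'offers permanent makeup' holds; infection-control review 394 days ago vs limit 365 → not met
6. condition 'performs piercings' holds; age-verification policy absent → not met
7. first-aid certification 23 days ago vs limit 30 → met
8. licensed body piercers 3 < 4 → not met
Not met: 1, 5, 6, 8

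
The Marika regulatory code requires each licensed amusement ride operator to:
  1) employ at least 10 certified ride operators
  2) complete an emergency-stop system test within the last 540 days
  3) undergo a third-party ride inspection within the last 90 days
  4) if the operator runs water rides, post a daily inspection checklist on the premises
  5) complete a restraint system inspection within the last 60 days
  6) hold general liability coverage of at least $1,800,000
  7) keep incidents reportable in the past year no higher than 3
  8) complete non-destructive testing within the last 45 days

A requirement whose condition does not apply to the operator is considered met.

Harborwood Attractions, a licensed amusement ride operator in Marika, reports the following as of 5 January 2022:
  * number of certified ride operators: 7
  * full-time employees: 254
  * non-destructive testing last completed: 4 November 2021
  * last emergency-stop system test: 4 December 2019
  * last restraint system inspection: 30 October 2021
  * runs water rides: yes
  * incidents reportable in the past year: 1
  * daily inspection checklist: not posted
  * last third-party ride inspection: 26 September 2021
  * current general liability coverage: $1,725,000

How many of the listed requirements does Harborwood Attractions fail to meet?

7

1. certified ride operators 7 < 10 → not met
2. emergency-stop system test 763 days ago vs limit 540 → not met
3. third-party ride inspection 101 days ago vs limit 90 → not met
4. condition 'runs water rides' holds; daily inspection checklist absent → not met
5. restraint system inspection 67 days ago vs limit 60 → not met
6. general liability coverage $1,725,000 < $1,800,000 → not met
7. incidents reportable in the past year 1 ≤ 3 → met
8. non-destructive testing 62 days ago vs limit 45 → not met
Not met: 7 of 8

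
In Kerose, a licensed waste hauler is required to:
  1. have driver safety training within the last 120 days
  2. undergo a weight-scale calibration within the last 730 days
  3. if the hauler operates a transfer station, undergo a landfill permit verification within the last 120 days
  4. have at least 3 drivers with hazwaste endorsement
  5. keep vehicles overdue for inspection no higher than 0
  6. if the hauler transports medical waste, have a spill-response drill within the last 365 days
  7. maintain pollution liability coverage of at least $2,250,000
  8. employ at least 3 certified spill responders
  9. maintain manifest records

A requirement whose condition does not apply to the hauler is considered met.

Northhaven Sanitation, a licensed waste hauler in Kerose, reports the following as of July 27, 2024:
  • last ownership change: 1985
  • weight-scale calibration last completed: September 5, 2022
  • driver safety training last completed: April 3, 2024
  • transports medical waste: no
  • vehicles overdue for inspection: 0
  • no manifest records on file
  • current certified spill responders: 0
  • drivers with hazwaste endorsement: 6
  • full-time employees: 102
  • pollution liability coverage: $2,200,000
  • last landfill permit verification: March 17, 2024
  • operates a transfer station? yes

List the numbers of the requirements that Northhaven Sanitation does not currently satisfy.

3, 7, 8, 9

1. driver safety training 115 days ago vs limit 120 → met
2. weight-scale calibration 691 days ago vs limit 730 → met
3. condition 'operates a transfer station' holds; landfill permit verification 132 days ago vs limit 120 → not met
4. drivers with hazwaste endorsement 6 ≥ 3 → met
5. vehicles overdue for inspection 0 ≤ 0 → met
6. condition 'transports medical waste' does not hold → requirement n/a → met
7. pollution liability coverage $2,200,000 < $2,250,000 → not met
8. certified spill responders 0 < 3 → not met
9. manifest records absent → not met
Not met: 3, 7, 8, 9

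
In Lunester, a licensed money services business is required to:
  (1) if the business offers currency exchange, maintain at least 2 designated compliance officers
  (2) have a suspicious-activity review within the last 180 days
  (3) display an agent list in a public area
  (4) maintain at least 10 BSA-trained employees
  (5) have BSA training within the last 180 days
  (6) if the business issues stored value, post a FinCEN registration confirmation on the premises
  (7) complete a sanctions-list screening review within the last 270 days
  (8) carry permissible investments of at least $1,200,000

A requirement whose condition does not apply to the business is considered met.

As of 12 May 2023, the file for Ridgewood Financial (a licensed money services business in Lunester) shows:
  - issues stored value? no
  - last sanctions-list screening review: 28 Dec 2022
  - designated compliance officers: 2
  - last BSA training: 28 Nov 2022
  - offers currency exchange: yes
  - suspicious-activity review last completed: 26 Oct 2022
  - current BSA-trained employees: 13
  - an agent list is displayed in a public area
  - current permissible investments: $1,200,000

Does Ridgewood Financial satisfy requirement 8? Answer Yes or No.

Yes

8. permissible investments $1,200,000 ≥ $1,200,000 → met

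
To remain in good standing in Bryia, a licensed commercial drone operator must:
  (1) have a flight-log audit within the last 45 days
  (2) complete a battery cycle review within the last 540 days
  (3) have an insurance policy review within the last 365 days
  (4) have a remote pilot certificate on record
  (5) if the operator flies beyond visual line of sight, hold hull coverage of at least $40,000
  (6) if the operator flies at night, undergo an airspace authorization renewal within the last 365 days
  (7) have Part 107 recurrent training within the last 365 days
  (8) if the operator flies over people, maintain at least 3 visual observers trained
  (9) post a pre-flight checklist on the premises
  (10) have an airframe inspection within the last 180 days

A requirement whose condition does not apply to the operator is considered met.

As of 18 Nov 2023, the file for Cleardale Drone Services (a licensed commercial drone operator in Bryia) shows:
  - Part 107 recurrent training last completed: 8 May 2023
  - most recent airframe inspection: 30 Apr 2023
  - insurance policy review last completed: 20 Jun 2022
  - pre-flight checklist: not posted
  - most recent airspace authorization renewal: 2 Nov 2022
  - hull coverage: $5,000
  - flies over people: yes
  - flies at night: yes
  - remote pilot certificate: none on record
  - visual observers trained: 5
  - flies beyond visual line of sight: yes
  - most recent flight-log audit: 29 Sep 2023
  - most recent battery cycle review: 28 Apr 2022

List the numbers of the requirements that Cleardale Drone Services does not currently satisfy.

1, 2, 3, 4, 5, 6, 9, 10

1. flight-log audit 50 days ago vs limit 45 → not met
2. battery cycle review 569 days ago vs limit 540 → not met
3. insurance policy review 516 days ago vs limit 365 → not met
4. remote pilot certificate absent → not met
5. condition 'flies beyond visual line of sight' holds; hull coverage $5,000 < $40,000 → not met
6. condition 'flies at night' holds; airspace authorization renewal 381 days ago vs limit 365 → not met
7. Part 107 recurrent training 194 days ago vs limit 365 → met
8. condition 'flies over people' holds; visual observers trained 5 ≥ 3 → met
9. pre-flight checklist absent → not met
10. airframe inspection 202 days ago vs limit 180 → not met
Not met: 1, 2, 3, 4, 5, 6, 9, 10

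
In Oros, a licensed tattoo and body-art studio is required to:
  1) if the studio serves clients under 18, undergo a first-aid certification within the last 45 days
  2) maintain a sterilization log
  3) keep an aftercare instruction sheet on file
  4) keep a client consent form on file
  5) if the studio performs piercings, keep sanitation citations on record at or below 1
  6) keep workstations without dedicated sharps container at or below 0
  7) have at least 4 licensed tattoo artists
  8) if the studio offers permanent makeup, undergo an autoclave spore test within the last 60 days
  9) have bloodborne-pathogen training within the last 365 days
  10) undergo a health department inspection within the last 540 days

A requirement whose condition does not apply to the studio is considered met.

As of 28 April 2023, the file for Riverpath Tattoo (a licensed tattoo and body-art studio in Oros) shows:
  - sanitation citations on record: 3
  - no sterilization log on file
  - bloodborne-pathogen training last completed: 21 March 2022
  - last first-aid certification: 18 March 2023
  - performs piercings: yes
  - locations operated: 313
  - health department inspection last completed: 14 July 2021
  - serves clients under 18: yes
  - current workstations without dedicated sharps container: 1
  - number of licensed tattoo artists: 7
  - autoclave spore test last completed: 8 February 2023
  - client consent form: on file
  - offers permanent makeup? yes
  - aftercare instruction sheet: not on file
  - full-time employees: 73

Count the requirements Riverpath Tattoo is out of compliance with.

1. condition 'serves clients under 18' holds; first-aid certification 41 days ago vs limit 45 → met
2. sterilization log absent → not met
3. aftercare instruction sheet absent → not met
4. client consent form present → met
5. condition 'performs piercings' holds; sanitation citations on record 3 > 1 → not met
6. workstations without dedicated sharps container 1 > 0 → not met
7. licensed tattoo artists 7 ≥ 4 → met
8. condition 'offers permanent makeup' holds; autoclave spore test 79 days ago vs limit 60 → not met
9. bloodborne-pathogen training 403 days ago vs limit 365 → not met
10. health department inspection 653 days ago vs limit 540 → not met
Not met: 7 of 10

7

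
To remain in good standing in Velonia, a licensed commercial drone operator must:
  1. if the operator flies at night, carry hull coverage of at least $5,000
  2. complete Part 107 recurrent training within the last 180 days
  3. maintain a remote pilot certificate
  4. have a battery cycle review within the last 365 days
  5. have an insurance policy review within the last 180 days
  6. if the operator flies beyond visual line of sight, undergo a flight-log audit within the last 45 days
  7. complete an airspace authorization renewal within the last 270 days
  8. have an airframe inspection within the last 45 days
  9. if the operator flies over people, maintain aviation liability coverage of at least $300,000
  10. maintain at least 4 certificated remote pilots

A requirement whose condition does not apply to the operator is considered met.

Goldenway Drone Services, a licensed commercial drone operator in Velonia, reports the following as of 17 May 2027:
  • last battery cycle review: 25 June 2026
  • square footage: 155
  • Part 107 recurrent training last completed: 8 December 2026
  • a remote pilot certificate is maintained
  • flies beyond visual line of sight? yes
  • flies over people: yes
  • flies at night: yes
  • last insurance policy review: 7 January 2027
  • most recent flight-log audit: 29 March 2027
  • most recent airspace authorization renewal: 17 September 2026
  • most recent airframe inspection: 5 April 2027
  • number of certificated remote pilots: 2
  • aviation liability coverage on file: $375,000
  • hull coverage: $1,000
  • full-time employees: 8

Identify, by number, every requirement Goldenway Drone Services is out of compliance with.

1, 6, 10

1. condition 'flies at night' holds; hull coverage $1,000 < $5,000 → not met
2. Part 107 recurrent training 160 days ago vs limit 180 → met
3. remote pilot certificate present → met
4. battery cycle review 326 days ago vs limit 365 → met
5. insurance policy review 130 days ago vs limit 180 → met
6. condition 'flies beyond visual line of sight' holds; flight-log audit 49 days ago vs limit 45 → not met
7. airspace authorization renewal 242 days ago vs limit 270 → met
8. airframe inspection 42 days ago vs limit 45 → met
9. condition 'flies over people' holds; aviation liability coverage $375,000 ≥ $300,000 → met
10. certificated remote pilots 2 < 4 → not met
Not met: 1, 6, 10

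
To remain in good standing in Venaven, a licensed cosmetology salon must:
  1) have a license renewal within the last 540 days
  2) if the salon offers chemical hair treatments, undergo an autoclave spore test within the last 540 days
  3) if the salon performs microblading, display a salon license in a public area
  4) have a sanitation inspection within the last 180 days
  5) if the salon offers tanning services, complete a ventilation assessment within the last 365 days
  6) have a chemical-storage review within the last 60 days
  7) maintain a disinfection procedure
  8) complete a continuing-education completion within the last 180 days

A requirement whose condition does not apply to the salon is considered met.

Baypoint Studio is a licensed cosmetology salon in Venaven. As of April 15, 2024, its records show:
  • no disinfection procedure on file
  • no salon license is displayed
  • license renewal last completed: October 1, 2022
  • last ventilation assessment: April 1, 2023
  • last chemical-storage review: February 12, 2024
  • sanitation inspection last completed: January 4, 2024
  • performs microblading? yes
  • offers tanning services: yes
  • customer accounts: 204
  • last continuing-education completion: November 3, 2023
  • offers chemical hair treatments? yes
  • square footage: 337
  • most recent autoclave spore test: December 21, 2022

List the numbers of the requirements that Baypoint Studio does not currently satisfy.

1. license renewal 562 days ago vs limit 540 → not met
2. condition 'offers chemical hair treatments' holds; autoclave spore test 481 days ago vs limit 540 → met
3. condition 'performs microblading' holds; salon license absent → not met
4. sanitation inspection 102 days ago vs limit 180 → met
5. condition 'offers tanning services' holds; ventilation assessment 380 days ago vs limit 365 → not met
6. chemical-storage review 63 days ago vs limit 60 → not met
7. disinfection procedure absent → not met
8. continuing-education completion 164 days ago vs limit 180 → met
Not met: 1, 3, 5, 6, 7

1, 3, 5, 6, 7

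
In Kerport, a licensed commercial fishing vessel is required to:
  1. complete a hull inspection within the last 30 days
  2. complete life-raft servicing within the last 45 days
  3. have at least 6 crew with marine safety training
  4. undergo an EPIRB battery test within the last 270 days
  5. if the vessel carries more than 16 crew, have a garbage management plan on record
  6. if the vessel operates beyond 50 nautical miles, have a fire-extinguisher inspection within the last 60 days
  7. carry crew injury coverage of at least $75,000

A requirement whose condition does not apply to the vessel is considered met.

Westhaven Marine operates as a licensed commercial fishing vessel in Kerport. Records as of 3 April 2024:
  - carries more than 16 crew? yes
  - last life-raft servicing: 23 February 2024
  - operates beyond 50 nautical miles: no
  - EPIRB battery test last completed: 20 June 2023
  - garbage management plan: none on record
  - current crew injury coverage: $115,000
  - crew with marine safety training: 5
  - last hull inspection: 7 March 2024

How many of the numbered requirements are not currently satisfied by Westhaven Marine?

3

1. hull inspection 27 days ago vs limit 30 → met
2. life-raft servicing 40 days ago vs limit 45 → met
3. crew with marine safety training 5 < 6 → not met
4. EPIRB battery test 288 days ago vs limit 270 → not met
5. condition 'carries more than 16 crew' holds; garbage management plan absent → not met
6. condition 'operates beyond 50 nautical miles' does not hold → requirement n/a → met
7. crew injury coverage $115,000 ≥ $75,000 → met
Not met: 3 of 7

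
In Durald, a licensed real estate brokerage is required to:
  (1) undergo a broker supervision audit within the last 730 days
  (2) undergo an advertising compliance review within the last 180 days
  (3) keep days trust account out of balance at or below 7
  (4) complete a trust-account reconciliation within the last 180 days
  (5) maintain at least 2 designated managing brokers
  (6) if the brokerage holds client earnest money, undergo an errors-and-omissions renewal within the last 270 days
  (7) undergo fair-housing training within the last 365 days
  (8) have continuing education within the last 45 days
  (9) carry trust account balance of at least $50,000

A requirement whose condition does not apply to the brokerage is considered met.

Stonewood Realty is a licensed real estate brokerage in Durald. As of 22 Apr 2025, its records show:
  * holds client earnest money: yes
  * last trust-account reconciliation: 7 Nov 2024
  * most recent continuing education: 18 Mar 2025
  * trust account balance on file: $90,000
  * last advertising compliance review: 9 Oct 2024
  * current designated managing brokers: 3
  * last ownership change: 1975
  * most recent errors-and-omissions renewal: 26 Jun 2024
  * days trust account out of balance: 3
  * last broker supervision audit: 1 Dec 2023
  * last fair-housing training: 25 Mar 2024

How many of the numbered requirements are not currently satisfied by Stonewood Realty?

1. broker supervision audit 508 days ago vs limit 730 → met
2. advertising compliance review 195 days ago vs limit 180 → not met
3. days trust account out of balance 3 ≤ 7 → met
4. trust-account reconciliation 166 days ago vs limit 180 → met
5. designated managing brokers 3 ≥ 2 → met
6. condition 'holds client earnest money' holds; errors-and-omissions renewal 300 days ago vs limit 270 → not met
7. fair-housing training 393 days ago vs limit 365 → not met
8. continuing education 35 days ago vs limit 45 → met
9. trust account balance $90,000 ≥ $50,000 → met
Not met: 3 of 9

3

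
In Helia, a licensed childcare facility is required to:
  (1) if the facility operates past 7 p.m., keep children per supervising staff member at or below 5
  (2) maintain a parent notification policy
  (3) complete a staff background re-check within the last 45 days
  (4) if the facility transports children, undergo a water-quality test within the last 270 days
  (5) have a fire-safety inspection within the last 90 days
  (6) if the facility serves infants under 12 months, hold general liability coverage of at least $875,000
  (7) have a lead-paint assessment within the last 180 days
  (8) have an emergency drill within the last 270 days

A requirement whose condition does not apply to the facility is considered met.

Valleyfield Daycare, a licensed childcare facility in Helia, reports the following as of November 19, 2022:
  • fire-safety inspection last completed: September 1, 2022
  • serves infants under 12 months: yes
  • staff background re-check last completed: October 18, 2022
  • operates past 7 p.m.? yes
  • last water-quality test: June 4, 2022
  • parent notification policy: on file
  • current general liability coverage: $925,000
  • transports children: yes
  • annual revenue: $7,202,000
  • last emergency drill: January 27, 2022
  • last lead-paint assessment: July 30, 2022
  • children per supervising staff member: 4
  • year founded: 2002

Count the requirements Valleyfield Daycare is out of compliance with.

1. condition 'operates past 7 p.m.' holds; children per supervising staff member 4 ≤ 5 → met
2. parent notification policy present → met
3. staff background re-check 32 days ago vs limit 45 → met
4. condition 'transports children' holds; water-quality test 168 days ago vs limit 270 → met
5. fire-safety inspection 79 days ago vs limit 90 → met
6. condition 'serves infants under 12 months' holds; general liability coverage $925,000 ≥ $875,000 → met
7. lead-paint assessment 112 days ago vs limit 180 → met
8. emergency drill 296 days ago vs limit 270 → not met
Not met: 1 of 8

1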